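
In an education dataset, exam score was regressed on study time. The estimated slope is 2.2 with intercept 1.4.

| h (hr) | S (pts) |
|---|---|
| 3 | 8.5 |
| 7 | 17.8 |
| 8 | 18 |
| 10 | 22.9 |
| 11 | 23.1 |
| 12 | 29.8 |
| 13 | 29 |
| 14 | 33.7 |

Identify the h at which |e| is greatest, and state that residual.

h = 11, e = -2.5

h=3: ŷ = 1.4 + 2.2·3 = 8; e = 8.5 − 8 = 0.5
h=7: ŷ = 1.4 + 2.2·7 = 16.8; e = 17.8 − 16.8 = 1
h=8: ŷ = 1.4 + 2.2·8 = 19; e = 18 − 19 = -1
h=10: ŷ = 1.4 + 2.2·10 = 23.4; e = 22.9 − 23.4 = -0.5
h=11: ŷ = 1.4 + 2.2·11 = 25.6; e = 23.1 − 25.6 = -2.5
h=12: ŷ = 1.4 + 2.2·12 = 27.8; e = 29.8 − 27.8 = 2
h=13: ŷ = 1.4 + 2.2·13 = 30; e = 29 − 30 = -1
h=14: ŷ = 1.4 + 2.2·14 = 32.2; e = 33.7 − 32.2 = 1.5
Largest |e| is 2.5 at h = 11, residual -2.5.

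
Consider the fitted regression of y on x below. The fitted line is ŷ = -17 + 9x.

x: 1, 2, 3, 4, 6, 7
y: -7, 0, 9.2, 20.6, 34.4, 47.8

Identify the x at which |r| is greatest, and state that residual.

x=1: ŷ = -17 + 9·1 = -8; r = -7 − (-8) = 1
x=2: ŷ = -17 + 9·2 = 1; r = 0 − 1 = -1
x=3: ŷ = -17 + 9·3 = 10; r = 9.2 − 10 = -0.8
x=4: ŷ = -17 + 9·4 = 19; r = 20.6 − 19 = 1.6
x=6: ŷ = -17 + 9·6 = 37; r = 34.4 − 37 = -2.6
x=7: ŷ = -17 + 9·7 = 46; r = 47.8 − 46 = 1.8
Largest |r| is 2.6 at x = 6, residual -2.6.

x = 6, r = -2.6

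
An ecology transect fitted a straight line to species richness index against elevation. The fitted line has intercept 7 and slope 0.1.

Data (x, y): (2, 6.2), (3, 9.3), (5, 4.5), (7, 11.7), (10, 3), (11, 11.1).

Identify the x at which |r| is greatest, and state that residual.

x = 10, r = -5

x=2: ŷ = 7 + 0.1·2 = 7.2; r = 6.2 − 7.2 = -1
x=3: ŷ = 7 + 0.1·3 = 7.3; r = 9.3 − 7.3 = 2
x=5: ŷ = 7 + 0.1·5 = 7.5; r = 4.5 − 7.5 = -3
x=7: ŷ = 7 + 0.1·7 = 7.7; r = 11.7 − 7.7 = 4
x=10: ŷ = 7 + 0.1·10 = 8; r = 3 − 8 = -5
x=11: ŷ = 7 + 0.1·11 = 8.1; r = 11.1 − 8.1 = 3
Largest |r| is 5 at x = 10, residual -5.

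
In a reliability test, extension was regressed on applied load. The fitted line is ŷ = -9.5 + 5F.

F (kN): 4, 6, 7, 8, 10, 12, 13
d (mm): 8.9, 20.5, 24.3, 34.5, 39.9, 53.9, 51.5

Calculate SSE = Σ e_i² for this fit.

SSE = 47.92

F=4: ŷ = -9.5 + 5·4 = 10.5; e = 8.9 − 10.5 = -1.6
F=6: ŷ = -9.5 + 5·6 = 20.5; e = 20.5 − 20.5 = 0
F=7: ŷ = -9.5 + 5·7 = 25.5; e = 24.3 − 25.5 = -1.2
F=8: ŷ = -9.5 + 5·8 = 30.5; e = 34.5 − 30.5 = 4
F=10: ŷ = -9.5 + 5·10 = 40.5; e = 39.9 − 40.5 = -0.6
F=12: ŷ = -9.5 + 5·12 = 50.5; e = 53.9 − 50.5 = 3.4
F=13: ŷ = -9.5 + 5·13 = 55.5; e = 51.5 − 55.5 = -4
SSE = 2.56 + 0 + 1.44 + 16 + 0.36 + 11.56 + 16 = 47.92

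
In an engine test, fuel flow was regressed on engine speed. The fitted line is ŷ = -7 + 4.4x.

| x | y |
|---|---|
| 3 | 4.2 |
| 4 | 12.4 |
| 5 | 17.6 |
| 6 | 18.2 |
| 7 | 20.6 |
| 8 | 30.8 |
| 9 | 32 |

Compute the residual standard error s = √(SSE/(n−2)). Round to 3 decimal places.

s = 2.561

x=3: ŷ = -7 + 4.4·3 = 6.2; e = 4.2 − 6.2 = -2
x=4: ŷ = -7 + 4.4·4 = 10.6; e = 12.4 − 10.6 = 1.8
x=5: ŷ = -7 + 4.4·5 = 15; e = 17.6 − 15 = 2.6
x=6: ŷ = -7 + 4.4·6 = 19.4; e = 18.2 − 19.4 = -1.2
x=7: ŷ = -7 + 4.4·7 = 23.8; e = 20.6 − 23.8 = -3.2
x=8: ŷ = -7 + 4.4·8 = 28.2; e = 30.8 − 28.2 = 2.6
x=9: ŷ = -7 + 4.4·9 = 32.6; e = 32 − 32.6 = -0.6
SSE = 4 + 3.24 + 6.76 + 1.44 + 10.24 + 6.76 + 0.36 = 32.8
s = √(32.8/5) = √6.56 ≈ 2.561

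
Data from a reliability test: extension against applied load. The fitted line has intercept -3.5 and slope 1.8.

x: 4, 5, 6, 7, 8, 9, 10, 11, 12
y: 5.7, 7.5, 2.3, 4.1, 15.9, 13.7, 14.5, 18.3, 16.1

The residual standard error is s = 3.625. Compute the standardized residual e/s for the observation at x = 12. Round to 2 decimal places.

ŷ = -3.5 + 1.8·12 = 18.1
e = 16.1 − 18.1 = -2
e/s = -2 / 3.625 = -0.55

-0.55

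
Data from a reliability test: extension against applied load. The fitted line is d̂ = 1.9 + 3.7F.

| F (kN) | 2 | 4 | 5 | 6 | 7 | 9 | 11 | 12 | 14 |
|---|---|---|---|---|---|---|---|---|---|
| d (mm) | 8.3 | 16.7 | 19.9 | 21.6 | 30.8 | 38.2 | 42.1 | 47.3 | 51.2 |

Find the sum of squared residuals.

SSE = 33

F=2: d̂ = 1.9 + 3.7·2 = 9.3; r = 8.3 − 9.3 = -1
F=4: d̂ = 1.9 + 3.7·4 = 16.7; r = 16.7 − 16.7 = 0
F=5: d̂ = 1.9 + 3.7·5 = 20.4; r = 19.9 − 20.4 = -0.5
F=6: d̂ = 1.9 + 3.7·6 = 24.1; r = 21.6 − 24.1 = -2.5
F=7: d̂ = 1.9 + 3.7·7 = 27.8; r = 30.8 − 27.8 = 3
F=9: d̂ = 1.9 + 3.7·9 = 35.2; r = 38.2 − 35.2 = 3
F=11: d̂ = 1.9 + 3.7·11 = 42.6; r = 42.1 − 42.6 = -0.5
F=12: d̂ = 1.9 + 3.7·12 = 46.3; r = 47.3 − 46.3 = 1
F=14: d̂ = 1.9 + 3.7·14 = 53.7; r = 51.2 − 53.7 = -2.5
SSE = 1 + 0 + 0.25 + 6.25 + 9 + 9 + 0.25 + 1 + 6.25 = 33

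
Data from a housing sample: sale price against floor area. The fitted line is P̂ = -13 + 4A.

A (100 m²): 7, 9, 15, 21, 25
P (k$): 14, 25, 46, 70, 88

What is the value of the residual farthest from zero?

A=7: P̂ = -13 + 4·7 = 15; r = 14 − 15 = -1
A=9: P̂ = -13 + 4·9 = 23; r = 25 − 23 = 2
A=15: P̂ = -13 + 4·15 = 47; r = 46 − 47 = -1
A=21: P̂ = -13 + 4·21 = 71; r = 70 − 71 = -1
A=25: P̂ = -13 + 4·25 = 87; r = 88 − 87 = 1
Largest |r| is 2 at A = 9, residual 2.

r = 2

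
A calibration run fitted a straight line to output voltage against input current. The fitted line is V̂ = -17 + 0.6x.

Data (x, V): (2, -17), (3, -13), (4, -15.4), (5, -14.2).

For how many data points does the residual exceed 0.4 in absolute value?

3

x=2: V̂ = -17 + 0.6·2 = -15.8; r = -17 − (-15.8) = -1.2
x=3: V̂ = -17 + 0.6·3 = -15.2; r = -13 − (-15.2) = 2.2
x=4: V̂ = -17 + 0.6·4 = -14.6; r = -15.4 − (-14.6) = -0.8
x=5: V̂ = -17 + 0.6·5 = -14; r = -14.2 − (-14) = -0.2
|r| > 0.4: x=2 (|r|=1.2), x=3 (|r|=2.2), x=4 (|r|=0.8) → 3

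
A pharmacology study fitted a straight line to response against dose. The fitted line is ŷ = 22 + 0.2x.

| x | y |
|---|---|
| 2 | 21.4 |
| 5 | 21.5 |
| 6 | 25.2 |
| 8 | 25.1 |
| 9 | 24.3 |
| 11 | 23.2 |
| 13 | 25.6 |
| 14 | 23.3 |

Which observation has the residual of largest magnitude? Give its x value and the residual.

x = 6, e = 2

x=2: ŷ = 22 + 0.2·2 = 22.4; e = 21.4 − 22.4 = -1
x=5: ŷ = 22 + 0.2·5 = 23; e = 21.5 − 23 = -1.5
x=6: ŷ = 22 + 0.2·6 = 23.2; e = 25.2 − 23.2 = 2
x=8: ŷ = 22 + 0.2·8 = 23.6; e = 25.1 − 23.6 = 1.5
x=9: ŷ = 22 + 0.2·9 = 23.8; e = 24.3 − 23.8 = 0.5
x=11: ŷ = 22 + 0.2·11 = 24.2; e = 23.2 − 24.2 = -1
x=13: ŷ = 22 + 0.2·13 = 24.6; e = 25.6 − 24.6 = 1
x=14: ŷ = 22 + 0.2·14 = 24.8; e = 23.3 − 24.8 = -1.5
Largest |e| is 2 at x = 6, residual 2.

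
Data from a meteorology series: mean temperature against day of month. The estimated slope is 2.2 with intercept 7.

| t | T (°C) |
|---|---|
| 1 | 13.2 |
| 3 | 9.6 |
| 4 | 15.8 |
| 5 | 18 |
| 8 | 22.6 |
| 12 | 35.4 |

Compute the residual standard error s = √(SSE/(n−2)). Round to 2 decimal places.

s = 3.16

t=1: T̂ = 7 + 2.2·1 = 9.2; e = 13.2 − 9.2 = 4
t=3: T̂ = 7 + 2.2·3 = 13.6; e = 9.6 − 13.6 = -4
t=4: T̂ = 7 + 2.2·4 = 15.8; e = 15.8 − 15.8 = 0
t=5: T̂ = 7 + 2.2·5 = 18; e = 18 − 18 = 0
t=8: T̂ = 7 + 2.2·8 = 24.6; e = 22.6 − 24.6 = -2
t=12: T̂ = 7 + 2.2·12 = 33.4; e = 35.4 − 33.4 = 2
SSE = 16 + 16 + 0 + 0 + 4 + 4 = 40
s = √(40/4) = √10 ≈ 3.16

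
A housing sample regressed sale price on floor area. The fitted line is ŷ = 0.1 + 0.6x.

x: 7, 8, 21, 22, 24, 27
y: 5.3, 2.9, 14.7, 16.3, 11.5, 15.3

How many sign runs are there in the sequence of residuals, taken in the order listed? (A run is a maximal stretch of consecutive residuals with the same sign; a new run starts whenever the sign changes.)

4 runs

x=7: ŷ = 0.1 + 0.6·7 = 4.3; r = 5.3 − 4.3 = 1
x=8: ŷ = 0.1 + 0.6·8 = 4.9; r = 2.9 − 4.9 = -2
x=21: ŷ = 0.1 + 0.6·21 = 12.7; r = 14.7 − 12.7 = 2
x=22: ŷ = 0.1 + 0.6·22 = 13.3; r = 16.3 − 13.3 = 3
x=24: ŷ = 0.1 + 0.6·24 = 14.5; r = 11.5 − 14.5 = -3
x=27: ŷ = 0.1 + 0.6·27 = 16.3; r = 15.3 − 16.3 = -1
Signs: + − + + − −
Runs: +×1, −×1, +×2, −×2 → 4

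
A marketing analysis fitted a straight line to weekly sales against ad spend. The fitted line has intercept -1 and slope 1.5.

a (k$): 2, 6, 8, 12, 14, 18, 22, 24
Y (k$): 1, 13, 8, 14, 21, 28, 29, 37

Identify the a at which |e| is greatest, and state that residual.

a = 6, e = 5

a=2: ŷ = -1 + 1.5·2 = 2; e = 1 − 2 = -1
a=6: ŷ = -1 + 1.5·6 = 8; e = 13 − 8 = 5
a=8: ŷ = -1 + 1.5·8 = 11; e = 8 − 11 = -3
a=12: ŷ = -1 + 1.5·12 = 17; e = 14 − 17 = -3
a=14: ŷ = -1 + 1.5·14 = 20; e = 21 − 20 = 1
a=18: ŷ = -1 + 1.5·18 = 26; e = 28 − 26 = 2
a=22: ŷ = -1 + 1.5·22 = 32; e = 29 − 32 = -3
a=24: ŷ = -1 + 1.5·24 = 35; e = 37 − 35 = 2
Largest |e| is 5 at a = 6, residual 5.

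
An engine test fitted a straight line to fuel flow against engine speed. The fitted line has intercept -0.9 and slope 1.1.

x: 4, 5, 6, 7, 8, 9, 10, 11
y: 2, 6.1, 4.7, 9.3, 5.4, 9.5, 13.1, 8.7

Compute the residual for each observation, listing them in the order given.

-1.5, 1.5, -1, 2.5, -2.5, 0.5, 3, -2.5

x=4: ŷ = -0.9 + 1.1·4 = 3.5; e = 2 − 3.5 = -1.5
x=5: ŷ = -0.9 + 1.1·5 = 4.6; e = 6.1 − 4.6 = 1.5
x=6: ŷ = -0.9 + 1.1·6 = 5.7; e = 4.7 − 5.7 = -1
x=7: ŷ = -0.9 + 1.1·7 = 6.8; e = 9.3 − 6.8 = 2.5
x=8: ŷ = -0.9 + 1.1·8 = 7.9; e = 5.4 − 7.9 = -2.5
x=9: ŷ = -0.9 + 1.1·9 = 9; e = 9.5 − 9 = 0.5
x=10: ŷ = -0.9 + 1.1·10 = 10.1; e = 13.1 − 10.1 = 3
x=11: ŷ = -0.9 + 1.1·11 = 11.2; e = 8.7 − 11.2 = -2.5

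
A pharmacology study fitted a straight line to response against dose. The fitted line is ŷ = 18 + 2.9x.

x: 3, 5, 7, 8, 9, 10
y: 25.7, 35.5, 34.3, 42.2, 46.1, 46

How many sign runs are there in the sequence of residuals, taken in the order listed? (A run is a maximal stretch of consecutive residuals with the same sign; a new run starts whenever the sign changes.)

5 runs

x=3: ŷ = 18 + 2.9·3 = 26.7; e = 25.7 − 26.7 = -1
x=5: ŷ = 18 + 2.9·5 = 32.5; e = 35.5 − 32.5 = 3
x=7: ŷ = 18 + 2.9·7 = 38.3; e = 34.3 − 38.3 = -4
x=8: ŷ = 18 + 2.9·8 = 41.2; e = 42.2 − 41.2 = 1
x=9: ŷ = 18 + 2.9·9 = 44.1; e = 46.1 − 44.1 = 2
x=10: ŷ = 18 + 2.9·10 = 47; e = 46 − 47 = -1
Signs: − + − + + −
Runs: −×1, +×1, −×1, +×2, −×1 → 5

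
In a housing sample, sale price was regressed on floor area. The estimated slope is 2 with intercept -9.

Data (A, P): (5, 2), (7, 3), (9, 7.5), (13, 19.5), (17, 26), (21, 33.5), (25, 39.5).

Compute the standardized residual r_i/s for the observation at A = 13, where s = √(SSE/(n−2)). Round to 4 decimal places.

1.3558

A=5: P̂ = -9 + 2·5 = 1; r = 2 − 1 = 1
A=7: P̂ = -9 + 2·7 = 5; r = 3 − 5 = -2
A=9: P̂ = -9 + 2·9 = 9; r = 7.5 − 9 = -1.5
A=13: P̂ = -9 + 2·13 = 17; r = 19.5 − 17 = 2.5
A=17: P̂ = -9 + 2·17 = 25; r = 26 − 25 = 1
A=21: P̂ = -9 + 2·21 = 33; r = 33.5 − 33 = 0.5
A=25: P̂ = -9 + 2·25 = 41; r = 39.5 − 41 = -1.5
SSE = 1 + 4 + 2.25 + 6.25 + 1 + 0.25 + 2.25 = 17
s = √(17/5) = 1.84391
r/s = 2.5 / 1.84391 = 1.3558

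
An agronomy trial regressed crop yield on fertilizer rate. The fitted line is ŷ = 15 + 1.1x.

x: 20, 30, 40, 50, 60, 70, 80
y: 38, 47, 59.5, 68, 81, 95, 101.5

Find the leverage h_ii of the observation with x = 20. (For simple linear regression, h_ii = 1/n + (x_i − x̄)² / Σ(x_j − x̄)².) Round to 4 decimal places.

h = 0.4643

x̄ = (20 + 30 + 40 + 50 + 60 + 70 + 80)/7 = 50
Σ(x − x̄)² = 900 + 400 + 100 + 0 + 100 + 400 + 900 = 2800
h = 1/7 + (-30)²/2800 = 0.142857 + 0.321429 = 0.4643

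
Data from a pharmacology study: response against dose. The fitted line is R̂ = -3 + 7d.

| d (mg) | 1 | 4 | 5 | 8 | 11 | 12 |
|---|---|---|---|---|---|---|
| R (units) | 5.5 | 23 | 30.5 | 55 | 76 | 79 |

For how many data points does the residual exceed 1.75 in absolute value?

d=1: R̂ = -3 + 7·1 = 4; e = 5.5 − 4 = 1.5
d=4: R̂ = -3 + 7·4 = 25; e = 23 − 25 = -2
d=5: R̂ = -3 + 7·5 = 32; e = 30.5 − 32 = -1.5
d=8: R̂ = -3 + 7·8 = 53; e = 55 − 53 = 2
d=11: R̂ = -3 + 7·11 = 74; e = 76 − 74 = 2
d=12: R̂ = -3 + 7·12 = 81; e = 79 − 81 = -2
|e| > 1.75: d=4 (|e|=2), d=8 (|e|=2), d=11 (|e|=2), d=12 (|e|=2) → 4

4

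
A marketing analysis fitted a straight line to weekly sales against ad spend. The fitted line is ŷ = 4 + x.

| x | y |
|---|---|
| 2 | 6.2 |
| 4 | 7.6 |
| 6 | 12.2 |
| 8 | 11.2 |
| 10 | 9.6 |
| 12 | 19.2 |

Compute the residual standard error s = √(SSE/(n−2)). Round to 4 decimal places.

x=2: ŷ = 4 + 2 = 6; r = 6.2 − 6 = 0.2
x=4: ŷ = 4 + 4 = 8; r = 7.6 − 8 = -0.4
x=6: ŷ = 4 + 6 = 10; r = 12.2 − 10 = 2.2
x=8: ŷ = 4 + 8 = 12; r = 11.2 − 12 = -0.8
x=10: ŷ = 4 + 10 = 14; r = 9.6 − 14 = -4.4
x=12: ŷ = 4 + 12 = 16; r = 19.2 − 16 = 3.2
SSE = 0.04 + 0.16 + 4.84 + 0.64 + 19.36 + 10.24 = 35.28
s = √(35.28/4) = √8.82 ≈ 2.9698

s = 2.9698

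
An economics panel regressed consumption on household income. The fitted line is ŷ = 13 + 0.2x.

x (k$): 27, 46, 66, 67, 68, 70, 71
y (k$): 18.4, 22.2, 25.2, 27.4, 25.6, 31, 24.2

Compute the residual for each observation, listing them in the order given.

0, 0, -1, 1, -1, 4, -3

x=27: ŷ = 13 + 0.2·27 = 18.4; r = 18.4 − 18.4 = 0
x=46: ŷ = 13 + 0.2·46 = 22.2; r = 22.2 − 22.2 = 0
x=66: ŷ = 13 + 0.2·66 = 26.2; r = 25.2 − 26.2 = -1
x=67: ŷ = 13 + 0.2·67 = 26.4; r = 27.4 − 26.4 = 1
x=68: ŷ = 13 + 0.2·68 = 26.6; r = 25.6 − 26.6 = -1
x=70: ŷ = 13 + 0.2·70 = 27; r = 31 − 27 = 4
x=71: ŷ = 13 + 0.2·71 = 27.2; r = 24.2 − 27.2 = -3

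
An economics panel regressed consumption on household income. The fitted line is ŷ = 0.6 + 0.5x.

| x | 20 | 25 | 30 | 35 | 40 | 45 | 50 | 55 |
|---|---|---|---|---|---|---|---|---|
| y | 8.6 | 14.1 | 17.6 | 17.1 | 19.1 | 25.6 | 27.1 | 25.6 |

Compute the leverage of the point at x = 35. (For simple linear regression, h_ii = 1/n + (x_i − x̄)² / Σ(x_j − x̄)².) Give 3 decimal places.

x̄ = (20 + 25 + 30 + 35 + 40 + 45 + 50 + 55)/8 = 37.5
Σ(x − x̄)² = 306.25 + 156.25 + 56.25 + 6.25 + 6.25 + 56.25 + 156.25 + 306.25 = 1050
h = 1/8 + (-2.5)²/1050 = 0.125 + 0.00595238 = 0.131

h = 0.131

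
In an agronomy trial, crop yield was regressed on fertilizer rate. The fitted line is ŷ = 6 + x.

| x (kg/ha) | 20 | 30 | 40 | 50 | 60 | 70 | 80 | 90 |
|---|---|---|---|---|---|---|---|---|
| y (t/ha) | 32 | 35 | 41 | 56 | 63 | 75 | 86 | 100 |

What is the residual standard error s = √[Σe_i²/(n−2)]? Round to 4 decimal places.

x=20: ŷ = 6 + 20 = 26; e = 32 − 26 = 6
x=30: ŷ = 6 + 30 = 36; e = 35 − 36 = -1
x=40: ŷ = 6 + 40 = 46; e = 41 − 46 = -5
x=50: ŷ = 6 + 50 = 56; e = 56 − 56 = 0
x=60: ŷ = 6 + 60 = 66; e = 63 − 66 = -3
x=70: ŷ = 6 + 70 = 76; e = 75 − 76 = -1
x=80: ŷ = 6 + 80 = 86; e = 86 − 86 = 0
x=90: ŷ = 6 + 90 = 96; e = 100 − 96 = 4
SSE = 36 + 1 + 25 + 0 + 9 + 1 + 0 + 16 = 88
s = √(88/6) = √14.6667 ≈ 3.8297

s = 3.8297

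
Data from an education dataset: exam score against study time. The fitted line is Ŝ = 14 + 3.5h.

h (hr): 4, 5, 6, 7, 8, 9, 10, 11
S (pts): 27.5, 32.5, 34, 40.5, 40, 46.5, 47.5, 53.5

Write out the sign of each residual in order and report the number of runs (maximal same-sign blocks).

h=4: Ŝ = 14 + 3.5·4 = 28; e = 27.5 − 28 = -0.5
h=5: Ŝ = 14 + 3.5·5 = 31.5; e = 32.5 − 31.5 = 1
h=6: Ŝ = 14 + 3.5·6 = 35; e = 34 − 35 = -1
h=7: Ŝ = 14 + 3.5·7 = 38.5; e = 40.5 − 38.5 = 2
h=8: Ŝ = 14 + 3.5·8 = 42; e = 40 − 42 = -2
h=9: Ŝ = 14 + 3.5·9 = 45.5; e = 46.5 − 45.5 = 1
h=10: Ŝ = 14 + 3.5·10 = 49; e = 47.5 − 49 = -1.5
h=11: Ŝ = 14 + 3.5·11 = 52.5; e = 53.5 − 52.5 = 1
Signs: − + − + − + − +
Runs: −×1, +×1, −×1, +×1, −×1, +×1, −×1, +×1 → 8

8 runs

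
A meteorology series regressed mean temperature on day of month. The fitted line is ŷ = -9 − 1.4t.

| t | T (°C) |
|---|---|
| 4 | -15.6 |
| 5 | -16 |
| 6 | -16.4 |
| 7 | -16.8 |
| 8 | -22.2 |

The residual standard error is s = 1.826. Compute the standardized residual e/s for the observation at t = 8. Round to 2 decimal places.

-1.10

ŷ = -9 − 1.4·8 = -20.2
e = -22.2 − (-20.2) = -2
e/s = -2 / 1.826 = -1.10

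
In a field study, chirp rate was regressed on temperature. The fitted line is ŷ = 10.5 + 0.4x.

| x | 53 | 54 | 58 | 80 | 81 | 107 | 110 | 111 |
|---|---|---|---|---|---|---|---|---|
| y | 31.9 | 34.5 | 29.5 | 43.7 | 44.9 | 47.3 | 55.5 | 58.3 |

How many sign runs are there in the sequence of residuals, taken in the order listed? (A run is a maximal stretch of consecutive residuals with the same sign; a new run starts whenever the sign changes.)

5 runs

x=53: ŷ = 10.5 + 0.4·53 = 31.7; e = 31.9 − 31.7 = 0.2
x=54: ŷ = 10.5 + 0.4·54 = 32.1; e = 34.5 − 32.1 = 2.4
x=58: ŷ = 10.5 + 0.4·58 = 33.7; e = 29.5 − 33.7 = -4.2
x=80: ŷ = 10.5 + 0.4·80 = 42.5; e = 43.7 − 42.5 = 1.2
x=81: ŷ = 10.5 + 0.4·81 = 42.9; e = 44.9 − 42.9 = 2
x=107: ŷ = 10.5 + 0.4·107 = 53.3; e = 47.3 − 53.3 = -6
x=110: ŷ = 10.5 + 0.4·110 = 54.5; e = 55.5 − 54.5 = 1
x=111: ŷ = 10.5 + 0.4·111 = 54.9; e = 58.3 − 54.9 = 3.4
Signs: + + − + + − + +
Runs: +×2, −×1, +×2, −×1, +×2 → 5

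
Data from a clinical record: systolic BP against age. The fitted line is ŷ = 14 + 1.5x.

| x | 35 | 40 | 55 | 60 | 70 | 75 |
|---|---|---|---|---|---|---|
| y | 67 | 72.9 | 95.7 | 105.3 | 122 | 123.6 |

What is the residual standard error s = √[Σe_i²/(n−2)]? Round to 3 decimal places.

s = 2.302

x=35: ŷ = 14 + 1.5·35 = 66.5; e = 67 − 66.5 = 0.5
x=40: ŷ = 14 + 1.5·40 = 74; e = 72.9 − 74 = -1.1
x=55: ŷ = 14 + 1.5·55 = 96.5; e = 95.7 − 96.5 = -0.8
x=60: ŷ = 14 + 1.5·60 = 104; e = 105.3 − 104 = 1.3
x=70: ŷ = 14 + 1.5·70 = 119; e = 122 − 119 = 3
x=75: ŷ = 14 + 1.5·75 = 126.5; e = 123.6 − 126.5 = -2.9
SSE = 0.25 + 1.21 + 0.64 + 1.69 + 9 + 8.41 = 21.2
s = √(21.2/4) = √5.3 ≈ 2.302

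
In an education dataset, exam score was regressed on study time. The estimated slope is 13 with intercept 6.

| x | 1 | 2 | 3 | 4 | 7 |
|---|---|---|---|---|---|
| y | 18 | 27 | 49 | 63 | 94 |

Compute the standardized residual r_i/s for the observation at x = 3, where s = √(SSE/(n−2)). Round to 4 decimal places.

x=1: ŷ = 6 + 13·1 = 19; r = 18 − 19 = -1
x=2: ŷ = 6 + 13·2 = 32; r = 27 − 32 = -5
x=3: ŷ = 6 + 13·3 = 45; r = 49 − 45 = 4
x=4: ŷ = 6 + 13·4 = 58; r = 63 − 58 = 5
x=7: ŷ = 6 + 13·7 = 97; r = 94 − 97 = -3
SSE = 1 + 25 + 16 + 25 + 9 = 76
s = √(76/3) = 5.03322
r/s = 4 / 5.03322 = 0.7947

0.7947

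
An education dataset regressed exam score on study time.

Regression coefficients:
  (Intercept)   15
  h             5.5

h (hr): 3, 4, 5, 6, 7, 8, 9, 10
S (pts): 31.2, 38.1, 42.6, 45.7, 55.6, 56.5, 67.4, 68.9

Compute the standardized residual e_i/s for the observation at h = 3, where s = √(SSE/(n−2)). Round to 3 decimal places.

-0.142

h=3: ŷ = 15 + 5.5·3 = 31.5; e = 31.2 − 31.5 = -0.3
h=4: ŷ = 15 + 5.5·4 = 37; e = 38.1 − 37 = 1.1
h=5: ŷ = 15 + 5.5·5 = 42.5; e = 42.6 − 42.5 = 0.1
h=6: ŷ = 15 + 5.5·6 = 48; e = 45.7 − 48 = -2.3
h=7: ŷ = 15 + 5.5·7 = 53.5; e = 55.6 − 53.5 = 2.1
h=8: ŷ = 15 + 5.5·8 = 59; e = 56.5 − 59 = -2.5
h=9: ŷ = 15 + 5.5·9 = 64.5; e = 67.4 − 64.5 = 2.9
h=10: ŷ = 15 + 5.5·10 = 70; e = 68.9 − 70 = -1.1
SSE = 0.09 + 1.21 + 0.01 + 5.29 + 4.41 + 6.25 + 8.41 + 1.21 = 26.88
s = √(26.88/6) = 2.1166
e/s = -0.3 / 2.1166 = -0.142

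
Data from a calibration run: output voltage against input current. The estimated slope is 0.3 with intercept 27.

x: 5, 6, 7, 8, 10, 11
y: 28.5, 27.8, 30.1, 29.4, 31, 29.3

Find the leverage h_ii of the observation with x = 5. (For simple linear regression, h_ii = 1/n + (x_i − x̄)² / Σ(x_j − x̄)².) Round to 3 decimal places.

x̄ = (5 + 6 + 7 + 8 + 10 + 11)/6 = 7.83333
Σ(x − x̄)² = 8.02778 + 3.36111 + 0.694444 + 0.0277778 + 4.69444 + 10.0278 = 26.8333
h = 1/6 + (-2.83333)²/26.8333 = 0.166667 + 0.299172 = 0.466

h = 0.466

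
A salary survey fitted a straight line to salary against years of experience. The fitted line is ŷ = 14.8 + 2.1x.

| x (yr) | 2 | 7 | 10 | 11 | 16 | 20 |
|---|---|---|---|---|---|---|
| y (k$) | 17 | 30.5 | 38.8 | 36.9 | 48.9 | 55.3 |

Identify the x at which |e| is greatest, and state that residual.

x=2: ŷ = 14.8 + 2.1·2 = 19; e = 17 − 19 = -2
x=7: ŷ = 14.8 + 2.1·7 = 29.5; e = 30.5 − 29.5 = 1
x=10: ŷ = 14.8 + 2.1·10 = 35.8; e = 38.8 − 35.8 = 3
x=11: ŷ = 14.8 + 2.1·11 = 37.9; e = 36.9 − 37.9 = -1
x=16: ŷ = 14.8 + 2.1·16 = 48.4; e = 48.9 − 48.4 = 0.5
x=20: ŷ = 14.8 + 2.1·20 = 56.8; e = 55.3 − 56.8 = -1.5
Largest |e| is 3 at x = 10, residual 3.

x = 10, e = 3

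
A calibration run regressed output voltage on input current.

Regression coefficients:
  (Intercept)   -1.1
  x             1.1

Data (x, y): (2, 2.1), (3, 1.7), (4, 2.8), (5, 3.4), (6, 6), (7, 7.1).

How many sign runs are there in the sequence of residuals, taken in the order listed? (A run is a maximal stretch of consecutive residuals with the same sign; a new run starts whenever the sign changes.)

x=2: ŷ = -1.1 + 1.1·2 = 1.1; e = 2.1 − 1.1 = 1
x=3: ŷ = -1.1 + 1.1·3 = 2.2; e = 1.7 − 2.2 = -0.5
x=4: ŷ = -1.1 + 1.1·4 = 3.3; e = 2.8 − 3.3 = -0.5
x=5: ŷ = -1.1 + 1.1·5 = 4.4; e = 3.4 − 4.4 = -1
x=6: ŷ = -1.1 + 1.1·6 = 5.5; e = 6 − 5.5 = 0.5
x=7: ŷ = -1.1 + 1.1·7 = 6.6; e = 7.1 − 6.6 = 0.5
Signs: + − − − + +
Runs: +×1, −×3, +×2 → 3

3 runs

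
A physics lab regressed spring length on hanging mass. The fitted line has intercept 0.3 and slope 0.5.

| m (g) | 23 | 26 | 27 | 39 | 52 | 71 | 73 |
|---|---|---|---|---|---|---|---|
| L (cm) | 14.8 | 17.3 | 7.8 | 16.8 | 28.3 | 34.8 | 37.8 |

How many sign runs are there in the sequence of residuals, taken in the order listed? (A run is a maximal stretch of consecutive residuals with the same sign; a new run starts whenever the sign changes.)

5 runs

m=23: L̂ = 0.3 + 0.5·23 = 11.8; r = 14.8 − 11.8 = 3
m=26: L̂ = 0.3 + 0.5·26 = 13.3; r = 17.3 − 13.3 = 4
m=27: L̂ = 0.3 + 0.5·27 = 13.8; r = 7.8 − 13.8 = -6
m=39: L̂ = 0.3 + 0.5·39 = 19.8; r = 16.8 − 19.8 = -3
m=52: L̂ = 0.3 + 0.5·52 = 26.3; r = 28.3 − 26.3 = 2
m=71: L̂ = 0.3 + 0.5·71 = 35.8; r = 34.8 − 35.8 = -1
m=73: L̂ = 0.3 + 0.5·73 = 36.8; r = 37.8 − 36.8 = 1
Signs: + + − − + − +
Runs: +×2, −×2, +×1, −×1, +×1 → 5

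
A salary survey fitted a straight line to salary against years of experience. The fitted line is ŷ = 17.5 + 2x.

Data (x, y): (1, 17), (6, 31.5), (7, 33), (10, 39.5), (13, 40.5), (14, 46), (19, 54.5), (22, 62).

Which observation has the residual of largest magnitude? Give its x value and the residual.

x=1: ŷ = 17.5 + 2·1 = 19.5; r = 17 − 19.5 = -2.5
x=6: ŷ = 17.5 + 2·6 = 29.5; r = 31.5 − 29.5 = 2
x=7: ŷ = 17.5 + 2·7 = 31.5; r = 33 − 31.5 = 1.5
x=10: ŷ = 17.5 + 2·10 = 37.5; r = 39.5 − 37.5 = 2
x=13: ŷ = 17.5 + 2·13 = 43.5; r = 40.5 − 43.5 = -3
x=14: ŷ = 17.5 + 2·14 = 45.5; r = 46 − 45.5 = 0.5
x=19: ŷ = 17.5 + 2·19 = 55.5; r = 54.5 − 55.5 = -1
x=22: ŷ = 17.5 + 2·22 = 61.5; r = 62 − 61.5 = 0.5
Largest |r| is 3 at x = 13, residual -3.

x = 13, r = -3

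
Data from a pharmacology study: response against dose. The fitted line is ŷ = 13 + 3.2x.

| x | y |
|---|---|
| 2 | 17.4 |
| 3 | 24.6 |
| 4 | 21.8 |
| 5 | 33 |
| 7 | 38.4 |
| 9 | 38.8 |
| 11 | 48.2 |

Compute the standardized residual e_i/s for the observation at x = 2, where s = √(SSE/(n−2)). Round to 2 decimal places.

x=2: ŷ = 13 + 3.2·2 = 19.4; e = 17.4 − 19.4 = -2
x=3: ŷ = 13 + 3.2·3 = 22.6; e = 24.6 − 22.6 = 2
x=4: ŷ = 13 + 3.2·4 = 25.8; e = 21.8 − 25.8 = -4
x=5: ŷ = 13 + 3.2·5 = 29; e = 33 − 29 = 4
x=7: ŷ = 13 + 3.2·7 = 35.4; e = 38.4 − 35.4 = 3
x=9: ŷ = 13 + 3.2·9 = 41.8; e = 38.8 − 41.8 = -3
x=11: ŷ = 13 + 3.2·11 = 48.2; e = 48.2 − 48.2 = 0
SSE = 4 + 4 + 16 + 16 + 9 + 9 + 0 = 58
s = √(58/5) = 3.40588
e/s = -2 / 3.40588 = -0.59

-0.59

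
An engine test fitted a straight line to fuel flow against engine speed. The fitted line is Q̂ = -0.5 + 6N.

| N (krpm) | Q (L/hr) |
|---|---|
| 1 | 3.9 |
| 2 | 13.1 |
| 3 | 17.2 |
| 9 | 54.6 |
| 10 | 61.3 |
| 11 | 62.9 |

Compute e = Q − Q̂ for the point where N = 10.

e = 1.8

Q̂ = -0.5 + 6·10 = 59.5
e = 61.3 − 59.5 = 1.8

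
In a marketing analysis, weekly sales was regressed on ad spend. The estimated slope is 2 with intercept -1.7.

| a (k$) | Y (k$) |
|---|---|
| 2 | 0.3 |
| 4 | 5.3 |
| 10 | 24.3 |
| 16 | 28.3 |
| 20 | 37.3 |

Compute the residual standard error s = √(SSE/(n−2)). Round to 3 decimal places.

s = 3.916

a=2: ŷ = -1.7 + 2·2 = 2.3; r = 0.3 − 2.3 = -2
a=4: ŷ = -1.7 + 2·4 = 6.3; r = 5.3 − 6.3 = -1
a=10: ŷ = -1.7 + 2·10 = 18.3; r = 24.3 − 18.3 = 6
a=16: ŷ = -1.7 + 2·16 = 30.3; r = 28.3 − 30.3 = -2
a=20: ŷ = -1.7 + 2·20 = 38.3; r = 37.3 − 38.3 = -1
SSE = 4 + 1 + 36 + 4 + 1 = 46
s = √(46/3) = √15.3333 ≈ 3.916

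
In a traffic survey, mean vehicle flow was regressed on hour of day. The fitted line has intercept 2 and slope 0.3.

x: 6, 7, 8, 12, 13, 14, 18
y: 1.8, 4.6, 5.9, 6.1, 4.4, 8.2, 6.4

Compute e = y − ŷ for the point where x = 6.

ŷ = 2 + 0.3·6 = 3.8
e = 1.8 − 3.8 = -2

e = -2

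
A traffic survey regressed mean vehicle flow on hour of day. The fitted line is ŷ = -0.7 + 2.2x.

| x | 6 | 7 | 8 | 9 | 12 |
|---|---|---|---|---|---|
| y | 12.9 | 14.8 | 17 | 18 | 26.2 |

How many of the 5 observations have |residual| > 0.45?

2

x=6: ŷ = -0.7 + 2.2·6 = 12.5; e = 12.9 − 12.5 = 0.4
x=7: ŷ = -0.7 + 2.2·7 = 14.7; e = 14.8 − 14.7 = 0.1
x=8: ŷ = -0.7 + 2.2·8 = 16.9; e = 17 − 16.9 = 0.1
x=9: ŷ = -0.7 + 2.2·9 = 19.1; e = 18 − 19.1 = -1.1
x=12: ŷ = -0.7 + 2.2·12 = 25.7; e = 26.2 − 25.7 = 0.5
|e| > 0.45: x=9 (|e|=1.1), x=12 (|e|=0.5) → 2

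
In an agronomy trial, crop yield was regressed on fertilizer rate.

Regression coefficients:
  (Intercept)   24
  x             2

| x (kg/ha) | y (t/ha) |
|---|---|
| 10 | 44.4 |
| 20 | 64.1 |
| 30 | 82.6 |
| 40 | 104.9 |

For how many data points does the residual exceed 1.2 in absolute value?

x=10: ŷ = 24 + 2·10 = 44; r = 44.4 − 44 = 0.4
x=20: ŷ = 24 + 2·20 = 64; r = 64.1 − 64 = 0.1
x=30: ŷ = 24 + 2·30 = 84; r = 82.6 − 84 = -1.4
x=40: ŷ = 24 + 2·40 = 104; r = 104.9 − 104 = 0.9
|r| > 1.2: x=30 (|r|=1.4) → 1

1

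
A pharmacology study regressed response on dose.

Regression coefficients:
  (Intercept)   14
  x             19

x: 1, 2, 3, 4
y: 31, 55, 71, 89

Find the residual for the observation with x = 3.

r = 0

ŷ = 14 + 19·3 = 71
r = 71 − 71 = 0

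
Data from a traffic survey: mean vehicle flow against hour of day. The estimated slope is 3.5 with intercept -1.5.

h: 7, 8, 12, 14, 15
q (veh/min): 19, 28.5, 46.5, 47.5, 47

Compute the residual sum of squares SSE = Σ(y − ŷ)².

SSE = 72

h=7: q̂ = -1.5 + 3.5·7 = 23; r = 19 − 23 = -4
h=8: q̂ = -1.5 + 3.5·8 = 26.5; r = 28.5 − 26.5 = 2
h=12: q̂ = -1.5 + 3.5·12 = 40.5; r = 46.5 − 40.5 = 6
h=14: q̂ = -1.5 + 3.5·14 = 47.5; r = 47.5 − 47.5 = 0
h=15: q̂ = -1.5 + 3.5·15 = 51; r = 47 − 51 = -4
SSE = 16 + 4 + 36 + 0 + 16 = 72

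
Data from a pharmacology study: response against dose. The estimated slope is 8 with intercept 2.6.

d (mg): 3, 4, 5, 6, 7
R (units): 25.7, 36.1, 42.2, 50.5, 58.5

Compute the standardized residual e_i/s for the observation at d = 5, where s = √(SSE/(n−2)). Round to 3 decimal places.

d=3: ŷ = 2.6 + 8·3 = 26.6; e = 25.7 − 26.6 = -0.9
d=4: ŷ = 2.6 + 8·4 = 34.6; e = 36.1 − 34.6 = 1.5
d=5: ŷ = 2.6 + 8·5 = 42.6; e = 42.2 − 42.6 = -0.4
d=6: ŷ = 2.6 + 8·6 = 50.6; e = 50.5 − 50.6 = -0.1
d=7: ŷ = 2.6 + 8·7 = 58.6; e = 58.5 − 58.6 = -0.1
SSE = 0.81 + 2.25 + 0.16 + 0.01 + 0.01 = 3.24
s = √(3.24/3) = 1.03923
e/s = -0.4 / 1.03923 = -0.385

-0.385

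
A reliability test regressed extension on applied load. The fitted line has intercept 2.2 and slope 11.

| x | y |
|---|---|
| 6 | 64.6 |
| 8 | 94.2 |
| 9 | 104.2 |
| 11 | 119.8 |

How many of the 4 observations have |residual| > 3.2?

3

x=6: ŷ = 2.2 + 11·6 = 68.2; r = 64.6 − 68.2 = -3.6
x=8: ŷ = 2.2 + 11·8 = 90.2; r = 94.2 − 90.2 = 4
x=9: ŷ = 2.2 + 11·9 = 101.2; r = 104.2 − 101.2 = 3
x=11: ŷ = 2.2 + 11·11 = 123.2; r = 119.8 − 123.2 = -3.4
|r| > 3.2: x=6 (|r|=3.6), x=8 (|r|=4), x=11 (|r|=3.4) → 3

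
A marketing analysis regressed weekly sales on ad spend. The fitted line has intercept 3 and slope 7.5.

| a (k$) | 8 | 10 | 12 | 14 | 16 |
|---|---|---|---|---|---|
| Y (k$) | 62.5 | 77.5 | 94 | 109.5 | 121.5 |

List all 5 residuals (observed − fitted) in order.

-0.5, -0.5, 1, 1.5, -1.5

a=8: ŷ = 3 + 7.5·8 = 63; r = 62.5 − 63 = -0.5
a=10: ŷ = 3 + 7.5·10 = 78; r = 77.5 − 78 = -0.5
a=12: ŷ = 3 + 7.5·12 = 93; r = 94 − 93 = 1
a=14: ŷ = 3 + 7.5·14 = 108; r = 109.5 − 108 = 1.5
a=16: ŷ = 3 + 7.5·16 = 123; r = 121.5 − 123 = -1.5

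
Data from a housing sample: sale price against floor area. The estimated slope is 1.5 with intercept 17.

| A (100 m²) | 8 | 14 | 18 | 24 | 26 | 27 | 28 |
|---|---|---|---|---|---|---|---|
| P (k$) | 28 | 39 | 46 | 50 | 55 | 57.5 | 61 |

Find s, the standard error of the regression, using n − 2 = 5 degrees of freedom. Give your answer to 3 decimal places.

s = 2.000

A=8: P̂ = 17 + 1.5·8 = 29; e = 28 − 29 = -1
A=14: P̂ = 17 + 1.5·14 = 38; e = 39 − 38 = 1
A=18: P̂ = 17 + 1.5·18 = 44; e = 46 − 44 = 2
A=24: P̂ = 17 + 1.5·24 = 53; e = 50 − 53 = -3
A=26: P̂ = 17 + 1.5·26 = 56; e = 55 − 56 = -1
A=27: P̂ = 17 + 1.5·27 = 57.5; e = 57.5 − 57.5 = 0
A=28: P̂ = 17 + 1.5·28 = 59; e = 61 − 59 = 2
SSE = 1 + 1 + 4 + 9 + 1 + 0 + 4 = 20
s = √(20/5) = √4 ≈ 2.000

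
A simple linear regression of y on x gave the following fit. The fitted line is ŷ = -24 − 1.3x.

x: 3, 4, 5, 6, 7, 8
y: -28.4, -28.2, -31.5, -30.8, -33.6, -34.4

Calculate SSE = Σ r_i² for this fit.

SSE = 3.5

x=3: ŷ = -24 − 1.3·3 = -27.9; r = -28.4 − (-27.9) = -0.5
x=4: ŷ = -24 − 1.3·4 = -29.2; r = -28.2 − (-29.2) = 1
x=5: ŷ = -24 − 1.3·5 = -30.5; r = -31.5 − (-30.5) = -1
x=6: ŷ = -24 − 1.3·6 = -31.8; r = -30.8 − (-31.8) = 1
x=7: ŷ = -24 − 1.3·7 = -33.1; r = -33.6 − (-33.1) = -0.5
x=8: ŷ = -24 − 1.3·8 = -34.4; r = -34.4 − (-34.4) = 0
SSE = 0.25 + 1 + 1 + 1 + 0.25 + 0 = 3.5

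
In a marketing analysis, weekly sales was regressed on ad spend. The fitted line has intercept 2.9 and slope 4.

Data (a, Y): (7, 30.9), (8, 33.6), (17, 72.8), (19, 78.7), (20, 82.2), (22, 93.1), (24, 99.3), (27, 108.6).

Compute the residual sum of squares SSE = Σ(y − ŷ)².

SSE = 16.12

a=7: Ŷ = 2.9 + 4·7 = 30.9; r = 30.9 − 30.9 = 0
a=8: Ŷ = 2.9 + 4·8 = 34.9; r = 33.6 − 34.9 = -1.3
a=17: Ŷ = 2.9 + 4·17 = 70.9; r = 72.8 − 70.9 = 1.9
a=19: Ŷ = 2.9 + 4·19 = 78.9; r = 78.7 − 78.9 = -0.2
a=20: Ŷ = 2.9 + 4·20 = 82.9; r = 82.2 − 82.9 = -0.7
a=22: Ŷ = 2.9 + 4·22 = 90.9; r = 93.1 − 90.9 = 2.2
a=24: Ŷ = 2.9 + 4·24 = 98.9; r = 99.3 − 98.9 = 0.4
a=27: Ŷ = 2.9 + 4·27 = 110.9; r = 108.6 − 110.9 = -2.3
SSE = 0 + 1.69 + 3.61 + 0.04 + 0.49 + 4.84 + 0.16 + 5.29 = 16.12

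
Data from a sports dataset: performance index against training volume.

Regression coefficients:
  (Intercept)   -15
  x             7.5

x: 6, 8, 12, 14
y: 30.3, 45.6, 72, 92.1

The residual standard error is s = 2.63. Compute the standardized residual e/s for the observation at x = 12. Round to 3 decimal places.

ŷ = -15 + 7.5·12 = 75
e = 72 − 75 = -3
e/s = -3 / 2.63 = -1.141

-1.141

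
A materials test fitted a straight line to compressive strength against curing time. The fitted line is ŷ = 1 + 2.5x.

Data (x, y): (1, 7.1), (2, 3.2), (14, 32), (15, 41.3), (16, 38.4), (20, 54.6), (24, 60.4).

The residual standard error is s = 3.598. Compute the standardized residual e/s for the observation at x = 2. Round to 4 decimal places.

ŷ = 1 + 2.5·2 = 6
e = 3.2 − 6 = -2.8
e/s = -2.8 / 3.598 = -0.7782

-0.7782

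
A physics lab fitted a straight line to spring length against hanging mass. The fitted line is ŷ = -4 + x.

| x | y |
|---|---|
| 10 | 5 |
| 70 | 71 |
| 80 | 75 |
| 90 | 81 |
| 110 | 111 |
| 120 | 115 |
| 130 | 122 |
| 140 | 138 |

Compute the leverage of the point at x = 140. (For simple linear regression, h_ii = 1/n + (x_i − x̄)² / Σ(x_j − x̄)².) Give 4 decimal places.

x̄ = (10 + 70 + 80 + 90 + 110 + 120 + 130 + 140)/8 = 93.75
Σ(x − x̄)² = 7014.06 + 564.062 + 189.062 + 14.0625 + 264.062 + 689.062 + 1314.06 + 2139.06 = 12187.5
h = 1/8 + (46.25)²/12187.5 = 0.125 + 0.175513 = 0.3005

h = 0.3005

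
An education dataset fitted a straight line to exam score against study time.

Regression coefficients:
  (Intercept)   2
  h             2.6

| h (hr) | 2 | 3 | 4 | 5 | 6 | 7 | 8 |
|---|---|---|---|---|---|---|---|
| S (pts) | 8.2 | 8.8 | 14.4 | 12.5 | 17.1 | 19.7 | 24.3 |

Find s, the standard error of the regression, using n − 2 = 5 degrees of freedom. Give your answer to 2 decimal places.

s = 1.73

h=2: Ŝ = 2 + 2.6·2 = 7.2; r = 8.2 − 7.2 = 1
h=3: Ŝ = 2 + 2.6·3 = 9.8; r = 8.8 − 9.8 = -1
h=4: Ŝ = 2 + 2.6·4 = 12.4; r = 14.4 − 12.4 = 2
h=5: Ŝ = 2 + 2.6·5 = 15; r = 12.5 − 15 = -2.5
h=6: Ŝ = 2 + 2.6·6 = 17.6; r = 17.1 − 17.6 = -0.5
h=7: Ŝ = 2 + 2.6·7 = 20.2; r = 19.7 − 20.2 = -0.5
h=8: Ŝ = 2 + 2.6·8 = 22.8; r = 24.3 − 22.8 = 1.5
SSE = 1 + 1 + 4 + 6.25 + 0.25 + 0.25 + 2.25 = 15
s = √(15/5) = √3 ≈ 1.73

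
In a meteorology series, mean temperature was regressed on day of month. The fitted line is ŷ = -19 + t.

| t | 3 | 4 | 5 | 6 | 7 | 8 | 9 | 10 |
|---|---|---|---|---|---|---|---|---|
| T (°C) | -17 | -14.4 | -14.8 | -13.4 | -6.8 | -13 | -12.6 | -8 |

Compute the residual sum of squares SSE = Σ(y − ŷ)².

t=3: ŷ = -19 + 3 = -16; r = -17 − (-16) = -1
t=4: ŷ = -19 + 4 = -15; r = -14.4 − (-15) = 0.6
t=5: ŷ = -19 + 5 = -14; r = -14.8 − (-14) = -0.8
t=6: ŷ = -19 + 6 = -13; r = -13.4 − (-13) = -0.4
t=7: ŷ = -19 + 7 = -12; r = -6.8 − (-12) = 5.2
t=8: ŷ = -19 + 8 = -11; r = -13 − (-11) = -2
t=9: ŷ = -19 + 9 = -10; r = -12.6 − (-10) = -2.6
t=10: ŷ = -19 + 10 = -9; r = -8 − (-9) = 1
SSE = 1 + 0.36 + 0.64 + 0.16 + 27.04 + 4 + 6.76 + 1 = 40.96

SSE = 40.96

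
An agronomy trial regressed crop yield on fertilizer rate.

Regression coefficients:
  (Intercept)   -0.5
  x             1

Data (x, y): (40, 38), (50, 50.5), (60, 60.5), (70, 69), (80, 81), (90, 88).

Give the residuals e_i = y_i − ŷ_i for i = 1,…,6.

-1.5, 1, 1, -0.5, 1.5, -1.5

x=40: ŷ = -0.5 + 40 = 39.5; e = 38 − 39.5 = -1.5
x=50: ŷ = -0.5 + 50 = 49.5; e = 50.5 − 49.5 = 1
x=60: ŷ = -0.5 + 60 = 59.5; e = 60.5 − 59.5 = 1
x=70: ŷ = -0.5 + 70 = 69.5; e = 69 − 69.5 = -0.5
x=80: ŷ = -0.5 + 80 = 79.5; e = 81 − 79.5 = 1.5
x=90: ŷ = -0.5 + 90 = 89.5; e = 88 − 89.5 = -1.5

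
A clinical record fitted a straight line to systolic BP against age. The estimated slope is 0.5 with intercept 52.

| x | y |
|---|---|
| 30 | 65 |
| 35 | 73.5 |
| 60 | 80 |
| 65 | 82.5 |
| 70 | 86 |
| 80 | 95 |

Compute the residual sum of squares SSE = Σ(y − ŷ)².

SSE = 38

x=30: ŷ = 52 + 0.5·30 = 67; r = 65 − 67 = -2
x=35: ŷ = 52 + 0.5·35 = 69.5; r = 73.5 − 69.5 = 4
x=60: ŷ = 52 + 0.5·60 = 82; r = 80 − 82 = -2
x=65: ŷ = 52 + 0.5·65 = 84.5; r = 82.5 − 84.5 = -2
x=70: ŷ = 52 + 0.5·70 = 87; r = 86 − 87 = -1
x=80: ŷ = 52 + 0.5·80 = 92; r = 95 − 92 = 3
SSE = 4 + 16 + 4 + 4 + 1 + 9 = 38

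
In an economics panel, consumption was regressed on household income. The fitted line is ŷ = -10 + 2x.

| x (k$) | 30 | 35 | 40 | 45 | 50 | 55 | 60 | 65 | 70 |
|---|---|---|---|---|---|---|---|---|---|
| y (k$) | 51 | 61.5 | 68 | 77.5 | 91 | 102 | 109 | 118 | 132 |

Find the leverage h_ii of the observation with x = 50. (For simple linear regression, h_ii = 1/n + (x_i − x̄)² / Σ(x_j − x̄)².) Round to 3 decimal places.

h = 0.111

x̄ = (30 + 35 + 40 + 45 + 50 + 55 + 60 + 65 + 70)/9 = 50
Σ(x − x̄)² = 400 + 225 + 100 + 25 + 0 + 25 + 100 + 225 + 400 = 1500
h = 1/9 + (0)²/1500 = 0.111111 + 0 = 0.111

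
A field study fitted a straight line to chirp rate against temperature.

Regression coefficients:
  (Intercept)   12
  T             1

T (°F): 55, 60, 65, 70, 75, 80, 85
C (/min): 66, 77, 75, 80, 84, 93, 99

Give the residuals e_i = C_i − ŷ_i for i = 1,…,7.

-1, 5, -2, -2, -3, 1, 2

T=55: ŷ = 12 + 55 = 67; e = 66 − 67 = -1
T=60: ŷ = 12 + 60 = 72; e = 77 − 72 = 5
T=65: ŷ = 12 + 65 = 77; e = 75 − 77 = -2
T=70: ŷ = 12 + 70 = 82; e = 80 − 82 = -2
T=75: ŷ = 12 + 75 = 87; e = 84 − 87 = -3
T=80: ŷ = 12 + 80 = 92; e = 93 − 92 = 1
T=85: ŷ = 12 + 85 = 97; e = 99 − 97 = 2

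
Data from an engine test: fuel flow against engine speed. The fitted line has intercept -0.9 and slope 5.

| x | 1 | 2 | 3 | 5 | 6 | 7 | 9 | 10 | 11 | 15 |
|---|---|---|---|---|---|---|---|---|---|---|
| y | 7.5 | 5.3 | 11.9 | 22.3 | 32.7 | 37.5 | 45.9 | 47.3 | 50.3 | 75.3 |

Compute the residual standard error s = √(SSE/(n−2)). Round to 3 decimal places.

x=1: ŷ = -0.9 + 5·1 = 4.1; e = 7.5 − 4.1 = 3.4
x=2: ŷ = -0.9 + 5·2 = 9.1; e = 5.3 − 9.1 = -3.8
x=3: ŷ = -0.9 + 5·3 = 14.1; e = 11.9 − 14.1 = -2.2
x=5: ŷ = -0.9 + 5·5 = 24.1; e = 22.3 − 24.1 = -1.8
x=6: ŷ = -0.9 + 5·6 = 29.1; e = 32.7 − 29.1 = 3.6
x=7: ŷ = -0.9 + 5·7 = 34.1; e = 37.5 − 34.1 = 3.4
x=9: ŷ = -0.9 + 5·9 = 44.1; e = 45.9 − 44.1 = 1.8
x=10: ŷ = -0.9 + 5·10 = 49.1; e = 47.3 − 49.1 = -1.8
x=11: ŷ = -0.9 + 5·11 = 54.1; e = 50.3 − 54.1 = -3.8
x=15: ŷ = -0.9 + 5·15 = 74.1; e = 75.3 − 74.1 = 1.2
SSE = 11.56 + 14.44 + 4.84 + 3.24 + 12.96 + 11.56 + 3.24 + 3.24 + 14.44 + 1.44 = 80.96
s = √(80.96/8) = √10.12 ≈ 3.181

s = 3.181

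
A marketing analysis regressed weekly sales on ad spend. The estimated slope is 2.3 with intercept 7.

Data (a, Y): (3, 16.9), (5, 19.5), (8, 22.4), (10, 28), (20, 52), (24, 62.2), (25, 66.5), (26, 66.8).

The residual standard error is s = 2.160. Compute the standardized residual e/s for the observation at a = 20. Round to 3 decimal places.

Ŷ = 7 + 2.3·20 = 53
e = 52 − 53 = -1
e/s = -1 / 2.160 = -0.463

-0.463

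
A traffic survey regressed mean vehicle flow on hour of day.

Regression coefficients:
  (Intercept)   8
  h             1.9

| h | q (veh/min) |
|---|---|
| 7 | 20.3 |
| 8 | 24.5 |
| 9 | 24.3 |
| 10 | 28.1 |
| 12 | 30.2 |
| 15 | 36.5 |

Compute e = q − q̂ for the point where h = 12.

e = -0.6

q̂ = 8 + 1.9·12 = 30.8
e = 30.2 − 30.8 = -0.6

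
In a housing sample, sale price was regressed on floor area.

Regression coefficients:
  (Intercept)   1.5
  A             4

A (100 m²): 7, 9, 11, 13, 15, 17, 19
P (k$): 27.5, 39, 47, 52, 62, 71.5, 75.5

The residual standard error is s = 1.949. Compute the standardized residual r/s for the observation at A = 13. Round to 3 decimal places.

-0.770

P̂ = 1.5 + 4·13 = 53.5
r = 52 − 53.5 = -1.5
r/s = -1.5 / 1.949 = -0.770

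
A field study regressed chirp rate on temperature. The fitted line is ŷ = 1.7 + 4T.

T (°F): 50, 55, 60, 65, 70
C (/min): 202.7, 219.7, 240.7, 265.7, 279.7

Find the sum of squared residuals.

SSE = 26

T=50: ŷ = 1.7 + 4·50 = 201.7; e = 202.7 − 201.7 = 1
T=55: ŷ = 1.7 + 4·55 = 221.7; e = 219.7 − 221.7 = -2
T=60: ŷ = 1.7 + 4·60 = 241.7; e = 240.7 − 241.7 = -1
T=65: ŷ = 1.7 + 4·65 = 261.7; e = 265.7 − 261.7 = 4
T=70: ŷ = 1.7 + 4·70 = 281.7; e = 279.7 − 281.7 = -2
SSE = 1 + 4 + 1 + 16 + 4 = 26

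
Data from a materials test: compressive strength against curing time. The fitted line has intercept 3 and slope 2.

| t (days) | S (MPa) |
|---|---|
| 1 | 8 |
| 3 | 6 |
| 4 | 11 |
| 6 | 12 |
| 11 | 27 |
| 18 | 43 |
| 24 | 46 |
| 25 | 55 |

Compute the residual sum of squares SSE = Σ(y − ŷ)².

t=1: ŷ = 3 + 2·1 = 5; e = 8 − 5 = 3
t=3: ŷ = 3 + 2·3 = 9; e = 6 − 9 = -3
t=4: ŷ = 3 + 2·4 = 11; e = 11 − 11 = 0
t=6: ŷ = 3 + 2·6 = 15; e = 12 − 15 = -3
t=11: ŷ = 3 + 2·11 = 25; e = 27 − 25 = 2
t=18: ŷ = 3 + 2·18 = 39; e = 43 − 39 = 4
t=24: ŷ = 3 + 2·24 = 51; e = 46 − 51 = -5
t=25: ŷ = 3 + 2·25 = 53; e = 55 − 53 = 2
SSE = 9 + 9 + 0 + 9 + 4 + 16 + 25 + 4 = 76

SSE = 76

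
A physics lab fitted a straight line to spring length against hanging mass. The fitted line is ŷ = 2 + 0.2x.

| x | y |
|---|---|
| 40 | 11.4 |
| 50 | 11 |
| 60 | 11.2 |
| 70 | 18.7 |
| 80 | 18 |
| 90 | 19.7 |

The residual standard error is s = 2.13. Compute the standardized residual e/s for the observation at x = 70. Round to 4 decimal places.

ŷ = 2 + 0.2·70 = 16
e = 18.7 − 16 = 2.7
e/s = 2.7 / 2.13 = 1.2676

1.2676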